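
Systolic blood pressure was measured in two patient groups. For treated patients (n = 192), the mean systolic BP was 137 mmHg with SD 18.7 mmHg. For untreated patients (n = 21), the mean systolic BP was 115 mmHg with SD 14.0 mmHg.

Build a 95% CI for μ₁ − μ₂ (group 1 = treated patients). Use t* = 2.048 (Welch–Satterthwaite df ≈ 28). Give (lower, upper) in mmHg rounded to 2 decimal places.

SE₁ = s₁/√n₁ = 18.7/√192 = 1.3496; SE₂ = 14.0/√21 = 3.0551.
Independent samples, unequal variances: SE_diff = √(SE₁² + SE₂²) = √(1.82142016 + 9.33363601) = 3.3399.
t* = 2.048, so margin of error = 2.048 × 3.3399 = 6.8401.
Difference in means = 137 − 115 = 22.0000.
22.0000 ± 6.8401 → (15.16, 28.84).

(15.16, 28.84)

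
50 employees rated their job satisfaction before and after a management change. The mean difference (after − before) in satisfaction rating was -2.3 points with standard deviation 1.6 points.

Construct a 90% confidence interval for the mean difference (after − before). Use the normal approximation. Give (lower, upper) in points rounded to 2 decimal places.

Paired design: SE = s_d/√n = 1.6/√50 = 0.2263.
z* = 1.645; margin of error = 1.645 × 0.2263 = 0.3723.
-2.3 ± 0.3723 → (-2.67, -1.93).

(-2.67, -1.93)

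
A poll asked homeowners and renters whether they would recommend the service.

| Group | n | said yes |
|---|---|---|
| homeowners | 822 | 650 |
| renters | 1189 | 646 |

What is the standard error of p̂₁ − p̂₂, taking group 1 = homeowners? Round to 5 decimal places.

0.02025

Sample proportions: 650/822 = 0.7908, 646/1189 = 0.5433.
Each SE is √(p̂(1−p̂)/n): √(0.7908·0.2092/822) = 0.01419 and √(0.5433·0.4567/1189) = 0.01445.
SE(p̂₁ − p̂₂) = √(SE₁² + SE₂²) = √(0.0002013561 + 0.0002088025) = 0.02025, since the two samples are independent.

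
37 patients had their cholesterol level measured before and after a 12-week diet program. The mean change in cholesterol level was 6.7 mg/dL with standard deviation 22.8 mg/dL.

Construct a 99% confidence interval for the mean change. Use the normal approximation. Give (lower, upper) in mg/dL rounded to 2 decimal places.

(-2.96, 16.36)

Paired design: SE = s_d/√n = 22.8/√37 = 3.7483.
z* = 2.576; margin of error = 2.576 × 3.7483 = 9.6556.
6.7 ± 9.6556 → (-2.96, 16.36).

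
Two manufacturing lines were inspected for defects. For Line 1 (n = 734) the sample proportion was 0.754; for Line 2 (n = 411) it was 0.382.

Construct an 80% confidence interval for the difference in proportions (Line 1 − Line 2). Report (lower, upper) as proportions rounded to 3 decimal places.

Each SE is √(p̂(1−p̂)/n): √(0.7540·0.2460/734) = 0.01590 and √(0.3820·0.6180/411) = 0.02397.
SE(p̂₁ − p̂₂) = √(SE₁² + SE₂²) = √(0.00025281 + 0.0005745609) = 0.02876, since the two samples are independent.
At 80% confidence z* = 1.282; margin = 1.282 × 0.02876 = 0.03687.
The difference is 0.7540 − 0.3820 = 0.3720, so the interval is 0.3720 ± 0.03687 = (0.335, 0.409).

(0.335, 0.409)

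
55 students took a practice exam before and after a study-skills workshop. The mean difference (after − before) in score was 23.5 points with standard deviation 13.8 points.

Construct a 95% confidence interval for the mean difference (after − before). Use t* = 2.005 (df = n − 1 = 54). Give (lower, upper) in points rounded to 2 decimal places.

This is a matched-pairs design, so SE = s_d/√n = 13.8/√55 = 1.8608.
Margin = 2.005 × 1.8608 = 3.7309; the interval is 23.5 ± 3.7309 = (19.77, 27.23).

(19.77, 27.23)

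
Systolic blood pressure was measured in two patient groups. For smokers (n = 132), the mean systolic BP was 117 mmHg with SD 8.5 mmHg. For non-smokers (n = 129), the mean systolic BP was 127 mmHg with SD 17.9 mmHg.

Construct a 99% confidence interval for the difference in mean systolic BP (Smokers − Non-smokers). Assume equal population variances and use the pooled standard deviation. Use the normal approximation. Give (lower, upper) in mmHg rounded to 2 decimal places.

Pooled variance s_p² = [131·8.5² + 128·17.9²] / (132+129−2) = 194.8928, so s_p = 13.9604.
SE_diff = s_p·√(1/n₁ + 1/n₂) = 13.9604·√(1/132 + 1/129) = 1.7284.
z* = 2.576; margin = 2.576 × 1.7284 = 4.4524.
Difference = 117 − 127 = -10.0000.
-10.0000 ± 4.4524 → (-14.45, -5.55).

(-14.45, -5.55)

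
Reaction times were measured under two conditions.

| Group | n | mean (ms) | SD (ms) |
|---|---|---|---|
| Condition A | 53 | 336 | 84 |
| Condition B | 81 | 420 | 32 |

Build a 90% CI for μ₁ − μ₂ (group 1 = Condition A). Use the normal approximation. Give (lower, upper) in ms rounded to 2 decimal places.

(-103.86, -64.14)

SE₁ = s₁/√n₁ = 84/√53 = 11.5383; SE₂ = 32/√81 = 3.5556.
Independent samples, unequal variances: SE_diff = √(SE₁² + SE₂²) = √(133.13236689 + 12.64229136) = 12.0737.
z* = 1.645, so margin of error = 1.645 × 12.0737 = 19.8612.
Difference in means = 336 − 420 = -84.0000.
-84.0000 ± 19.8612 → (-103.86, -64.14).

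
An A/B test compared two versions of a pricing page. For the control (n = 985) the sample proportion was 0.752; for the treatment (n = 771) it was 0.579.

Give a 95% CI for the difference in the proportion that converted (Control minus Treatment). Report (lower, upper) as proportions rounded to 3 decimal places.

(0.129, 0.217)

The two standard errors are √(0.7520×0.2480/985) = 0.01376 and √(0.5790×0.4210/771) = 0.01778.
Because the samples are independent, SE_diff = √(0.01376² + 0.01778²) = 0.02248.
Using z* = 1.960 for 95%, ME = 1.960 × 0.02248 = 0.04406.
p̂₁ − p̂₂ = 0.1730; interval 0.1730 ± 0.04406 gives (0.129, 0.217).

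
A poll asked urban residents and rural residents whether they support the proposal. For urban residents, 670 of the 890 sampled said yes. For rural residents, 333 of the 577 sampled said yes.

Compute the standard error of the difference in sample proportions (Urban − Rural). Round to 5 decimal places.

First, p̂₁ = 670/890 = 0.7528; p̂₂ = 333/577 = 0.5771.
The two standard errors are √(0.7528×0.2472/890) = 0.01446 and √(0.5771×0.4229/577) = 0.02057.
Because the samples are independent, SE_diff = √(0.01446² + 0.02057²) = 0.02514.

0.02514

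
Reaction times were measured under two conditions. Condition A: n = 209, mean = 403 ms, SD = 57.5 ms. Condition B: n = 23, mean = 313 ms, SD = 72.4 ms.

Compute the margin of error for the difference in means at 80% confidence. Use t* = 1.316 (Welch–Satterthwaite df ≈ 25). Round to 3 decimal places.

Per-group SEs: s₁/√n₁ = 57.5/√209 = 3.9774, s₂/√n₂ = 72.4/√23 = 15.0964.
Unpooled SE of the difference: √(15.81971076 + 227.90129296) = 15.6116.
Margin of error = t* · SE = 1.316 × 15.6116 = 20.5449.

20.545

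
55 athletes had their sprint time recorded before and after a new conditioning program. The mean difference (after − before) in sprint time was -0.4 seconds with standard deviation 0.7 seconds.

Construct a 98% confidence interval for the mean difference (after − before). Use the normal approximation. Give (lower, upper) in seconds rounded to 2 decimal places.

(-0.62, -0.18)

This is a matched-pairs design, so SE = s_d/√n = 0.7/√55 = 0.0944.
Margin = 2.326 × 0.0944 = 0.2196; the interval is -0.4 ± 0.2196 = (-0.62, -0.18).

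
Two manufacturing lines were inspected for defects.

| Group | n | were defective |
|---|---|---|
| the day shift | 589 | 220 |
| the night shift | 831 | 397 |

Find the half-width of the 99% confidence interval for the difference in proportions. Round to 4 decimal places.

Sample proportions: 220/589 = 0.3735, 397/831 = 0.4777.
Each SE is √(p̂(1−p̂)/n): √(0.3735·0.6265/589) = 0.01993 and √(0.4777·0.5223/831) = 0.01733.
SE(p̂₁ − p̂₂) = √(SE₁² + SE₂²) = √(0.0003972049 + 0.0003003289) = 0.02641, since the two samples are independent.
At 99% confidence z* = 2.576; margin = 2.576 × 0.02641 = 0.06803.

0.0680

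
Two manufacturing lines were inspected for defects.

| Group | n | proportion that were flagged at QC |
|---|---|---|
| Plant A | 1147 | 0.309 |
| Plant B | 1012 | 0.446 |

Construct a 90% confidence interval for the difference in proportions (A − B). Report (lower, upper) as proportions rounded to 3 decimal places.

(-0.171, -0.103)

Each SE is √(p̂(1−p̂)/n): √(0.3090·0.6910/1147) = 0.01364 and √(0.4460·0.5540/1012) = 0.01563.
SE(p̂₁ − p̂₂) = √(SE₁² + SE₂²) = √(0.0001860496 + 0.0002442969) = 0.02074, since the two samples are independent.
At 90% confidence z* = 1.645; margin = 1.645 × 0.02074 = 0.03412.
The difference is 0.3090 − 0.4460 = -0.1370, so the interval is -0.1370 ± 0.03412 = (-0.171, -0.103).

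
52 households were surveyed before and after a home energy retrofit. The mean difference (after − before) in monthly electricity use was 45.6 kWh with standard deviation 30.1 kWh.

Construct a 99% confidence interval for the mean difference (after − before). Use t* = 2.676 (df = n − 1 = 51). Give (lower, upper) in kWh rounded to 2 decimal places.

Paired design: SE = s_d/√n = 30.1/√52 = 4.1741.
t* = 2.676; margin of error = 2.676 × 4.1741 = 11.1699.
45.6 ± 11.1699 → (34.43, 56.77).

(34.43, 56.77)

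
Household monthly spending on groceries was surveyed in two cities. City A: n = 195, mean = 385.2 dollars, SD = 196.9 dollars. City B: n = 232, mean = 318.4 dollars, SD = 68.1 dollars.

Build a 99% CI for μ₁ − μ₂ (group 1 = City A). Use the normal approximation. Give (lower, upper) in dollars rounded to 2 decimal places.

(28.70, 104.90)

Per-group SEs: s₁/√n₁ = 196.9/√195 = 14.1003, s₂/√n₂ = 68.1/√232 = 4.4710.
Unpooled SE of the difference: √(198.81846009 + 19.989841) = 14.7922.
Margin of error = z* · SE = 2.576 × 14.7922 = 38.1047.
x̄₁ − x̄₂ = 385.2 − 318.4 = 66.8000.
CI: 66.8000 ± 38.1047 = (28.70, 104.90).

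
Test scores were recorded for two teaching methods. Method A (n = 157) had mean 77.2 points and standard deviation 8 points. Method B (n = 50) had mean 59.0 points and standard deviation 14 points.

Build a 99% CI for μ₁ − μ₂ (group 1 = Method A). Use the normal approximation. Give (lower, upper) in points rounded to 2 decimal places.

(12.84, 23.56)

SE₁ = s₁/√n₁ = 8/√157 = 0.6385; SE₂ = 14/√50 = 1.9799.
Independent samples, unequal variances: SE_diff = √(SE₁² + SE₂²) = √(0.40768225 + 3.92000401) = 2.0803.
z* = 2.576, so margin of error = 2.576 × 2.0803 = 5.3589.
Difference in means = 77.2 − 59.0 = 18.2000.
18.2000 ± 5.3589 → (12.84, 23.56).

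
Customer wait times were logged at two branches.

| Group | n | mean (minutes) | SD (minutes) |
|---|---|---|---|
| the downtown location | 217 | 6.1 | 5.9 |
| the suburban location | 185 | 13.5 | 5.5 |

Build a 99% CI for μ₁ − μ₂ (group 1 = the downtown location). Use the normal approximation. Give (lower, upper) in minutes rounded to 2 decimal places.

(-8.87, -5.93)

Per-group SEs: s₁/√n₁ = 5.9/√217 = 0.4005, s₂/√n₂ = 5.5/√185 = 0.4044.
Unpooled SE of the difference: √(0.16040025 + 0.16353936) = 0.5692.
Margin of error = z* · SE = 2.576 × 0.5692 = 1.4663.
x̄₁ − x̄₂ = 6.1 − 13.5 = -7.4000.
CI: -7.4000 ± 1.4663 = (-8.87, -5.93).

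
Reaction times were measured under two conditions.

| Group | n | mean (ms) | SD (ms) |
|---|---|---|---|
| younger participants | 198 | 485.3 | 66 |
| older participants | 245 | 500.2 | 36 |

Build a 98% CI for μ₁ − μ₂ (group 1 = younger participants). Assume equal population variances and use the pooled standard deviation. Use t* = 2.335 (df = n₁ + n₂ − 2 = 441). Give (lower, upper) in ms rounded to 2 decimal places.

(-26.41, -3.39)

Pooled variance s_p² = [197·66² + 244·36²] / (198+245−2) = 2662.9388, so s_p = 51.6037.
SE_diff = s_p·√(1/n₁ + 1/n₂) = 51.6037·√(1/198 + 1/245) = 4.9314.
t* = 2.335; margin = 2.335 × 4.9314 = 11.5148.
Difference = 485.3 − 500.2 = -14.9000.
-14.9000 ± 11.5148 → (-26.41, -3.39).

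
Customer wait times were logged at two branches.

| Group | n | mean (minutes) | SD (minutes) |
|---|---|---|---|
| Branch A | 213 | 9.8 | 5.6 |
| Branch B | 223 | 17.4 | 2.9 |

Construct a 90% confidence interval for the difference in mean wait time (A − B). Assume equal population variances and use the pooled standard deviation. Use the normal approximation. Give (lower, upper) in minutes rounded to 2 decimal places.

(-8.30, -6.90)

s_p = √[((n₁−1)s₁² + (n₂−1)s₂²)/(n₁+n₂−2)] = √[(212·5.6² + 222·2.9²)/434] = 4.4295.
SE = 4.4295·√(1/213 + 1/223) = 0.4244.
With z* = 1.645, margin = 1.645 × 0.4244 = 0.6981.
x̄₁ − x̄₂ = 9.8 − 17.4 = -7.6000; interval -7.6000 ± 0.6981 = (-8.30, -6.90).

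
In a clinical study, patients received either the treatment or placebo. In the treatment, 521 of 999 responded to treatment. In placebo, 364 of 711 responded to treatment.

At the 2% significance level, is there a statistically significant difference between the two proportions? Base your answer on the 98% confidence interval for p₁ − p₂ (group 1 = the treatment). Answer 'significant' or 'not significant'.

not significant

p̂₁ = 521/999 = 0.5215 and p̂₂ = 364/711 = 0.5120.
SE₁ = √(p̂₁(1−p̂₁)/n₁) = √(0.5215·0.4785/999) = 0.01580; SE₂ = √(0.5120·0.4880/711) = 0.01875.
Independent samples: SE of the difference = √(SE₁² + SE₂²) = √(0.00024964 + 0.0003515625) = 0.02452.
z* for 98% confidence is 2.326, so the margin of error is 2.326 × 0.02452 = 0.05703.
Point estimate p̂₁ − p̂₂ = 0.5215 − 0.5120 = 0.0095.
0.0095 ± 0.05703 → (-0.04753, 0.06653).
The interval (-0.04753, 0.06653) contains 0, so the difference is not significant.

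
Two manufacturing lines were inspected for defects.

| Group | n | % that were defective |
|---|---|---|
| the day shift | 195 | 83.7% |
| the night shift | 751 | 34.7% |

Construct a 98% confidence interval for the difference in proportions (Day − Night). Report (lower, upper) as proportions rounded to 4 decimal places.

(0.4164, 0.5636)

Each SE is √(p̂(1−p̂)/n): √(0.8370·0.1630/195) = 0.02645 and √(0.3470·0.6530/751) = 0.01737.
SE(p̂₁ − p̂₂) = √(SE₁² + SE₂²) = √(0.0006996025 + 0.0003017169) = 0.03164, since the two samples are independent.
At 98% confidence z* = 2.326; margin = 2.326 × 0.03164 = 0.07359.
The difference is 0.8370 − 0.3470 = 0.4900, so the interval is 0.4900 ± 0.07359 = (0.4164, 0.5636).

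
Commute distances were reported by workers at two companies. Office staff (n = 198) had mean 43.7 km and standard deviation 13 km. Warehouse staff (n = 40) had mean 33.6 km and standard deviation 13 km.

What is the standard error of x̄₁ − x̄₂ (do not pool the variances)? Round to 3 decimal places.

2.254

Per-group SEs: s₁/√n₁ = 13/√198 = 0.9239, s₂/√n₂ = 13/√40 = 2.0555.
Unpooled SE of the difference: √(0.85359121 + 4.22508025) = 2.2536.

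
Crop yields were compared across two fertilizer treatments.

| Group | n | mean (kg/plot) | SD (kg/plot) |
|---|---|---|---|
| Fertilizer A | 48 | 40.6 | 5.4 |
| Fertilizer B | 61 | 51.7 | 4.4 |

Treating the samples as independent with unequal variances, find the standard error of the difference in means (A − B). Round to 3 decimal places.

SE₁ = s₁/√n₁ = 5.4/√48 = 0.7794; SE₂ = 4.4/√61 = 0.5634.
Independent samples, unequal variances: SE_diff = √(SE₁² + SE₂²) = √(0.60746436 + 0.31741956) = 0.9617.

0.962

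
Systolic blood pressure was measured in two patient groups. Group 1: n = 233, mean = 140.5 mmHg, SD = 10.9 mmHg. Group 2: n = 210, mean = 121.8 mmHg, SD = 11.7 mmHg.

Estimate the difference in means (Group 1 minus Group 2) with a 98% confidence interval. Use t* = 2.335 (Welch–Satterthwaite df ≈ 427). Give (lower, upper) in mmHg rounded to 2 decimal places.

(16.18, 21.22)

Standard errors of each mean: 10.9/√233 = 0.7141 and 11.7/√210 = 0.8074.
SE(x̄₁ − x̄₂) = √(0.7141² + 0.8074²) = 1.0779 for independent samples with unequal variances.
With t* = 2.335, the margin is 2.335 × 1.0779 = 2.5169.
x̄₁ − x̄₂ = 140.5 − 121.8 = 18.7000; the interval is 18.7000 ± 2.5169 = (16.18, 21.22).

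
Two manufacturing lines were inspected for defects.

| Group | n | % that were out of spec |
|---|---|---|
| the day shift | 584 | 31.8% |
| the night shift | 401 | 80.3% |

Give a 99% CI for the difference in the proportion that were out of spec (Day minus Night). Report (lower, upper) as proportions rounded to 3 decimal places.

The two standard errors are √(0.3180×0.6820/584) = 0.01927 and √(0.8030×0.1970/401) = 0.01986.
Because the samples are independent, SE_diff = √(0.01927² + 0.01986²) = 0.02767.
Using z* = 2.576 for 99%, ME = 2.576 × 0.02767 = 0.07128.
p̂₁ − p̂₂ = -0.4850; interval -0.4850 ± 0.07128 gives (-0.556, -0.414).

(-0.556, -0.414)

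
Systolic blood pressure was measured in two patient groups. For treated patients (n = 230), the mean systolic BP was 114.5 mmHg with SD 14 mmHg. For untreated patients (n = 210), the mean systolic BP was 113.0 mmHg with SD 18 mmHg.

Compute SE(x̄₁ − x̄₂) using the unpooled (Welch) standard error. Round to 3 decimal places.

1.548

Per-group SEs: s₁/√n₁ = 14/√230 = 0.9231, s₂/√n₂ = 18/√210 = 1.2421.
Unpooled SE of the difference: √(0.85211361 + 1.54281241) = 1.5476.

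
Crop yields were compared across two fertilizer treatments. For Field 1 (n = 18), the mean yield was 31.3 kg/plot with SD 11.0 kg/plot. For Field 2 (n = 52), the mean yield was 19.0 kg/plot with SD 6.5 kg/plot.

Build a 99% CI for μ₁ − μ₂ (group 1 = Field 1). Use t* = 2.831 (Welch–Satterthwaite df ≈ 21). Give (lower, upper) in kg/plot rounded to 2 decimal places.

SE₁ = s₁/√n₁ = 11.0/√18 = 2.5927; SE₂ = 6.5/√52 = 0.9014.
Independent samples, unequal variances: SE_diff = √(SE₁² + SE₂²) = √(6.72209329 + 0.81252196) = 2.7449.
t* = 2.831, so margin of error = 2.831 × 2.7449 = 7.7708.
Difference in means = 31.3 − 19.0 = 12.3000.
12.3000 ± 7.7708 → (4.53, 20.07).

(4.53, 20.07)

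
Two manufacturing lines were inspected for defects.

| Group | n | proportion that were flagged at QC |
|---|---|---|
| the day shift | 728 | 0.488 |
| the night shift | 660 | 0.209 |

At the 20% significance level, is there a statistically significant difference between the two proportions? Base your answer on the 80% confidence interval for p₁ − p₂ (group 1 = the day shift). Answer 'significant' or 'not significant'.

significant

The two standard errors are √(0.4880×0.5120/728) = 0.01853 and √(0.2090×0.7910/660) = 0.01583.
Because the samples are independent, SE_diff = √(0.01853² + 0.01583²) = 0.02437.
Using z* = 1.282 for 80%, ME = 1.282 × 0.02437 = 0.03124.
p̂₁ − p̂₂ = 0.2790; interval 0.2790 ± 0.03124 gives (0.24776, 0.31024).
The interval (0.24776, 0.31024) does not contain 0, so the difference is significant.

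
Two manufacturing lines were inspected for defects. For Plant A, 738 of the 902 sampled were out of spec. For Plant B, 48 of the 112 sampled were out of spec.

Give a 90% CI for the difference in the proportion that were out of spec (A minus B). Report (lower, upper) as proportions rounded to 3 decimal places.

(0.310, 0.469)

Sample proportions: 738/902 = 0.8182, 48/112 = 0.4286.
Each SE is √(p̂(1−p̂)/n): √(0.8182·0.1818/902) = 0.01284 and √(0.4286·0.5714/112) = 0.04676.
SE(p̂₁ − p̂₂) = √(SE₁² + SE₂²) = √(0.0001648656 + 0.0021864976) = 0.04849, since the two samples are independent.
At 90% confidence z* = 1.645; margin = 1.645 × 0.04849 = 0.07977.
The difference is 0.8182 − 0.4286 = 0.3896, so the interval is 0.3896 ± 0.07977 = (0.310, 0.469).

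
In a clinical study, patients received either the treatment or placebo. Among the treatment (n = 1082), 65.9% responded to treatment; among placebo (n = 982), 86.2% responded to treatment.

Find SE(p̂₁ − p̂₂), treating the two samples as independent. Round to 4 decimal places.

SE₁ = √(p̂₁(1−p̂₁)/n₁) = √(0.6590·0.3410/1082) = 0.01441; SE₂ = √(0.8620·0.1380/982) = 0.01101.
Independent samples: SE of the difference = √(SE₁² + SE₂²) = √(0.0002076481 + 0.0001212201) = 0.01813.

0.0181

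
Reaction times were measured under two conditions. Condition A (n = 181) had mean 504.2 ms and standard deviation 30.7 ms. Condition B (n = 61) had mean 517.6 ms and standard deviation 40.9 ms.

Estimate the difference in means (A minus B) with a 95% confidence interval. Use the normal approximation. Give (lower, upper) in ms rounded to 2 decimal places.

(-24.60, -2.20)

SE₁ = s₁/√n₁ = 30.7/√181 = 2.2819; SE₂ = 40.9/√61 = 5.2367.
Independent samples, unequal variances: SE_diff = √(SE₁² + SE₂²) = √(5.20706761 + 27.42302689) = 5.7123.
z* = 1.960, so margin of error = 1.960 × 5.7123 = 11.1961.
Difference in means = 504.2 − 517.6 = -13.4000.
-13.4000 ± 11.1961 → (-24.60, -2.20).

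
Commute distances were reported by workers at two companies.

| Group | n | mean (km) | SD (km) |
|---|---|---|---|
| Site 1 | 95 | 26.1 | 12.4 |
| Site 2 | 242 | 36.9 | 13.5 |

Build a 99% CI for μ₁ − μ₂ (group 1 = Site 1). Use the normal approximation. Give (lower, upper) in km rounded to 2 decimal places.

(-14.77, -6.83)

Standard errors of each mean: 12.4/√95 = 1.2722 and 13.5/√242 = 0.8678.
SE(x̄₁ − x̄₂) = √(1.2722² + 0.8678²) = 1.5400 for independent samples with unequal variances.
With z* = 2.576, the margin is 2.576 × 1.5400 = 3.9670.
x̄₁ − x̄₂ = 26.1 − 36.9 = -10.8000; the interval is -10.8000 ± 3.9670 = (-14.77, -6.83).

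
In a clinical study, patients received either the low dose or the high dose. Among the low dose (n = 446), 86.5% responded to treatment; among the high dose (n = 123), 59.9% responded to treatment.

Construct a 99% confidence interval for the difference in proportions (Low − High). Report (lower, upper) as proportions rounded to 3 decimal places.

Each SE is √(p̂(1−p̂)/n): √(0.8650·0.1350/446) = 0.01618 and √(0.5990·0.4010/123) = 0.04419.
SE(p̂₁ − p̂₂) = √(SE₁² + SE₂²) = √(0.0002617924 + 0.0019527561) = 0.04706, since the two samples are independent.
At 99% confidence z* = 2.576; margin = 2.576 × 0.04706 = 0.12123.
The difference is 0.8650 − 0.5990 = 0.2660, so the interval is 0.2660 ± 0.12123 = (0.145, 0.387).

(0.145, 0.387)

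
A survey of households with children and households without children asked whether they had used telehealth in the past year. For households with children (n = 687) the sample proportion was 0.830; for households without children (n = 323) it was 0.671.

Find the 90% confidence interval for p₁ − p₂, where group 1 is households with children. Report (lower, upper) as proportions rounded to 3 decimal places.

(0.110, 0.208)

Each SE is √(p̂(1−p̂)/n): √(0.8300·0.1700/687) = 0.01433 and √(0.6710·0.3290/323) = 0.02614.
SE(p̂₁ − p̂₂) = √(SE₁² + SE₂²) = √(0.0002053489 + 0.0006832996) = 0.02981, since the two samples are independent.
At 90% confidence z* = 1.645; margin = 1.645 × 0.02981 = 0.04904.
The difference is 0.8300 − 0.6710 = 0.1590, so the interval is 0.1590 ± 0.04904 = (0.110, 0.208).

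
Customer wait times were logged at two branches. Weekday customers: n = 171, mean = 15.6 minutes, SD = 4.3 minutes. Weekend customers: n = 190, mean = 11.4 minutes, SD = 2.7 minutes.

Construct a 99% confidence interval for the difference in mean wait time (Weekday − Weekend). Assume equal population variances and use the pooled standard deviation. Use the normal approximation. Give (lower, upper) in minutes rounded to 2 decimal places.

(3.24, 5.16)

Pooled variance s_p² = [170·4.3² + 189·2.7²] / (171+190−2) = 12.5936, so s_p = 3.5487.
SE_diff = s_p·√(1/n₁ + 1/n₂) = 3.5487·√(1/171 + 1/190) = 0.3741.
z* = 2.576; margin = 2.576 × 0.3741 = 0.9637.
Difference = 15.6 − 11.4 = 4.2000.
4.2000 ± 0.9637 → (3.24, 5.16).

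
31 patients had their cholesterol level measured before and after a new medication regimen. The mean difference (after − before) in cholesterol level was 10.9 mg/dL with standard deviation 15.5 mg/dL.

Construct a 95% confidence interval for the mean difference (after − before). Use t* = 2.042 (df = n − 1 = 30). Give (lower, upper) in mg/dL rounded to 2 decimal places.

Paired design: SE = s_d/√n = 15.5/√31 = 2.7839.
t* = 2.042; margin of error = 2.042 × 2.7839 = 5.6847.
10.9 ± 5.6847 → (5.22, 16.58).

(5.22, 16.58)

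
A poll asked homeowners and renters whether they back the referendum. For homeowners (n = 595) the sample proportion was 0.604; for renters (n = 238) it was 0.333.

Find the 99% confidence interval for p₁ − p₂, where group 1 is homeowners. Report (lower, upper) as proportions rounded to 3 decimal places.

The two standard errors are √(0.6040×0.3960/595) = 0.02005 and √(0.3330×0.6670/238) = 0.03055.
Because the samples are independent, SE_diff = √(0.02005² + 0.03055²) = 0.03654.
Using z* = 2.576 for 99%, ME = 2.576 × 0.03654 = 0.09413.
p̂₁ − p̂₂ = 0.2710; interval 0.2710 ± 0.09413 gives (0.177, 0.365).

(0.177, 0.365)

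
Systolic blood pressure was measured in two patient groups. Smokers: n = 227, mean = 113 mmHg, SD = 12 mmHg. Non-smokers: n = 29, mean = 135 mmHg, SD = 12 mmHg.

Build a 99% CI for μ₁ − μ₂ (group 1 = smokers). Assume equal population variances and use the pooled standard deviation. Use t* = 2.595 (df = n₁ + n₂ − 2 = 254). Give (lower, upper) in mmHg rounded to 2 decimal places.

s_p = √[((n₁−1)s₁² + (n₂−1)s₂²)/(n₁+n₂−2)] = √[(226·12² + 28·12²)/254] = 12.0000.
SE = 12.0000·√(1/227 + 1/29) = 2.3664.
With t* = 2.595, margin = 2.595 × 2.3664 = 6.1408.
x̄₁ − x̄₂ = 113 − 135 = -22.0000; interval -22.0000 ± 6.1408 = (-28.14, -15.86).

(-28.14, -15.86)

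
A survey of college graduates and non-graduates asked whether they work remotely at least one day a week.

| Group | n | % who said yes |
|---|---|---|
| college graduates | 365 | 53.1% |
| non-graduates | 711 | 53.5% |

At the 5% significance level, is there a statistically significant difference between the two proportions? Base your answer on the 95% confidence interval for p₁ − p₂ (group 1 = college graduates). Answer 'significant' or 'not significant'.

The two standard errors are √(0.5310×0.4690/365) = 0.02612 and √(0.5350×0.4650/711) = 0.01871.
Because the samples are independent, SE_diff = √(0.02612² + 0.01871²) = 0.03213.
Using z* = 1.960 for 95%, ME = 1.960 × 0.03213 = 0.06297.
p̂₁ − p̂₂ = -0.0040; interval -0.0040 ± 0.06297 gives (-0.06697, 0.05897).
The interval (-0.06697, 0.05897) contains 0, so the difference is not significant.

not significant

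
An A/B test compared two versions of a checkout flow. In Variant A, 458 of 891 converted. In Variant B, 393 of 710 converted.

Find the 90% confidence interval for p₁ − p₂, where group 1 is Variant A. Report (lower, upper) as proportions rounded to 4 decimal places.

Sample proportions: 458/891 = 0.5140, 393/710 = 0.5535.
Each SE is √(p̂(1−p̂)/n): √(0.5140·0.4860/891) = 0.01674 and √(0.5535·0.4465/710) = 0.01866.
SE(p̂₁ − p̂₂) = √(SE₁² + SE₂²) = √(0.0002802276 + 0.0003481956) = 0.02507, since the two samples are independent.
At 90% confidence z* = 1.645; margin = 1.645 × 0.02507 = 0.04124.
The difference is 0.5140 − 0.5535 = -0.0395, so the interval is -0.0395 ± 0.04124 = (-0.0807, 0.0017).

(-0.0807, 0.0017)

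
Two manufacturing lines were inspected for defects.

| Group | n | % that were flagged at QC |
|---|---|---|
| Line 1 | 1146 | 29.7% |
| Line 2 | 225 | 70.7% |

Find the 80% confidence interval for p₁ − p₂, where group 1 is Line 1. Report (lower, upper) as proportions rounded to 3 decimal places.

Each SE is √(p̂(1−p̂)/n): √(0.2970·0.7030/1146) = 0.01350 and √(0.7070·0.2930/225) = 0.03034.
SE(p̂₁ − p̂₂) = √(SE₁² + SE₂²) = √(0.00018225 + 0.0009205156) = 0.03321, since the two samples are independent.
At 80% confidence z* = 1.282; margin = 1.282 × 0.03321 = 0.04258.
The difference is 0.2970 − 0.7070 = -0.4100, so the interval is -0.4100 ± 0.04258 = (-0.453, -0.367).

(-0.453, -0.367)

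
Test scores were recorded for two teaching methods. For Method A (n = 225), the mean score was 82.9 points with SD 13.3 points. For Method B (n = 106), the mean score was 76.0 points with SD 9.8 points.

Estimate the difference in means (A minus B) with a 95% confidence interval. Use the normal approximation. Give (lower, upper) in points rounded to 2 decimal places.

(4.35, 9.45)

SE₁ = s₁/√n₁ = 13.3/√225 = 0.8867; SE₂ = 9.8/√106 = 0.9519.
Independent samples, unequal variances: SE_diff = √(SE₁² + SE₂²) = √(0.78623689 + 0.90611361) = 1.3009.
z* = 1.960, so margin of error = 1.960 × 1.3009 = 2.5498.
Difference in means = 82.9 − 76.0 = 6.9000.
6.9000 ± 2.5498 → (4.35, 9.45).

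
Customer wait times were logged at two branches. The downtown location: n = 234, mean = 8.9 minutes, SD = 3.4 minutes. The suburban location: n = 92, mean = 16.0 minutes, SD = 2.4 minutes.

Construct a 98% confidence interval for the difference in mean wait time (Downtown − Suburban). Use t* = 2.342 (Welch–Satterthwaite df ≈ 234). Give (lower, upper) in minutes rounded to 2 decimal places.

(-7.88, -6.32)

SE₁ = s₁/√n₁ = 3.4/√234 = 0.2223; SE₂ = 2.4/√92 = 0.2502.
Independent samples, unequal variances: SE_diff = √(SE₁² + SE₂²) = √(0.04941729 + 0.06260004) = 0.3347.
t* = 2.342, so margin of error = 2.342 × 0.3347 = 0.7839.
Difference in means = 8.9 − 16.0 = -7.1000.
-7.1000 ± 0.7839 → (-7.88, -6.32).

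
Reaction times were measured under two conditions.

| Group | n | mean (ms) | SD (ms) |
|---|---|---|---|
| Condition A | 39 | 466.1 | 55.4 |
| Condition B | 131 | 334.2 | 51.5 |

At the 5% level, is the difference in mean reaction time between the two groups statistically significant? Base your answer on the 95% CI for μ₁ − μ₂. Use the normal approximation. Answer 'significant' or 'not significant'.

Per-group SEs: s₁/√n₁ = 55.4/√39 = 8.8711, s₂/√n₂ = 51.5/√131 = 4.4996.
Unpooled SE of the difference: √(78.69641521 + 20.24640016) = 9.9470.
Margin of error = z* · SE = 1.960 × 9.9470 = 19.4961.
x̄₁ − x̄₂ = 466.1 − 334.2 = 131.9000.
CI: 131.9000 ± 19.4961 = (112.4039, 151.3961).
The interval (112.4039, 151.3961) does not contain 0, so the difference is significant.

significant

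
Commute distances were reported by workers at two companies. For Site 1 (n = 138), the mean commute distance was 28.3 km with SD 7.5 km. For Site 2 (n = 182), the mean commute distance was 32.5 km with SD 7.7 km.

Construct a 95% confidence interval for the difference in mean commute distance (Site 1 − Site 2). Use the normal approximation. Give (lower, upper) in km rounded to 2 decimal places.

(-5.88, -2.52)

SE₁ = s₁/√n₁ = 7.5/√138 = 0.6384; SE₂ = 7.7/√182 = 0.5708.
Independent samples, unequal variances: SE_diff = √(SE₁² + SE₂²) = √(0.40755456 + 0.32581264) = 0.8564.
z* = 1.960, so margin of error = 1.960 × 0.8564 = 1.6785.
Difference in means = 28.3 − 32.5 = -4.2000.
-4.2000 ± 1.6785 → (-5.88, -2.52).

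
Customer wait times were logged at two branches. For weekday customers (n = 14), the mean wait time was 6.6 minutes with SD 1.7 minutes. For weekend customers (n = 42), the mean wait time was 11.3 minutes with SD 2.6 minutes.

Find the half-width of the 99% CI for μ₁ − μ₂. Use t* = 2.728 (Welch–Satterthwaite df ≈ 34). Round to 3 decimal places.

Per-group SEs: s₁/√n₁ = 1.7/√14 = 0.4543, s₂/√n₂ = 2.6/√42 = 0.4012.
Unpooled SE of the difference: √(0.20638849 + 0.16096144) = 0.6061.
Margin of error = t* · SE = 2.728 × 0.6061 = 1.6534.

1.653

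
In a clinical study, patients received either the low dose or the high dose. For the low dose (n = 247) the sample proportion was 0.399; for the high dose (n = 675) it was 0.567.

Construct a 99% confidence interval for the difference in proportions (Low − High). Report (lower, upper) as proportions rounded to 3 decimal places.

(-0.262, -0.074)

Each SE is √(p̂(1−p̂)/n): √(0.3990·0.6010/247) = 0.03116 and √(0.5670·0.4330/675) = 0.01907.
SE(p̂₁ − p̂₂) = √(SE₁² + SE₂²) = √(0.0009709456 + 0.0003636649) = 0.03653, since the two samples are independent.
At 99% confidence z* = 2.576; margin = 2.576 × 0.03653 = 0.09410.
The difference is 0.3990 − 0.5670 = -0.1680, so the interval is -0.1680 ± 0.09410 = (-0.262, -0.074).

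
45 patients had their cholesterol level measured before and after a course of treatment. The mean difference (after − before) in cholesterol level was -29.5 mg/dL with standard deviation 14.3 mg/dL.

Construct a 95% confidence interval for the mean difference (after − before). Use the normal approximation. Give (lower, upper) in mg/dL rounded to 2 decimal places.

(-33.68, -25.32)

Paired design: SE = s_d/√n = 14.3/√45 = 2.1317.
z* = 1.960; margin of error = 1.960 × 2.1317 = 4.1781.
-29.5 ± 4.1781 → (-33.68, -25.32).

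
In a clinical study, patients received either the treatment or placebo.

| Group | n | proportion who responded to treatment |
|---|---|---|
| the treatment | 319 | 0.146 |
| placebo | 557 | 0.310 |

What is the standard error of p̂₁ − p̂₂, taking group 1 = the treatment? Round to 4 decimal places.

SE₁ = √(p̂₁(1−p̂₁)/n₁) = √(0.1460·0.8540/319) = 0.01977; SE₂ = √(0.3100·0.6900/557) = 0.01960.
Independent samples: SE of the difference = √(SE₁² + SE₂²) = √(0.0003908529 + 0.00038416) = 0.02784.

0.0278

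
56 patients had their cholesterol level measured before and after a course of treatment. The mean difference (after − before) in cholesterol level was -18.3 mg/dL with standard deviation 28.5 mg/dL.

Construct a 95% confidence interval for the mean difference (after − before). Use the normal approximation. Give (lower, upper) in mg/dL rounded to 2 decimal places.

(-25.76, -10.84)

This is a matched-pairs design, so SE = s_d/√n = 28.5/√56 = 3.8085.
Margin = 1.960 × 3.8085 = 7.4647; the interval is -18.3 ± 7.4647 = (-25.76, -10.84).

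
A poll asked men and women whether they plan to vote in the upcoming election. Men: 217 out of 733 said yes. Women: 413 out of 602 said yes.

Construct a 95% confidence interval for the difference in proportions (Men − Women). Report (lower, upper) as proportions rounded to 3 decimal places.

(-0.440, -0.340)

Sample proportions: 217/733 = 0.2960, 413/602 = 0.6860.
Each SE is √(p̂(1−p̂)/n): √(0.2960·0.7040/733) = 0.01686 and √(0.6860·0.3140/602) = 0.01892.
SE(p̂₁ − p̂₂) = √(SE₁² + SE₂²) = √(0.0002842596 + 0.0003579664) = 0.02534, since the two samples are independent.
At 95% confidence z* = 1.960; margin = 1.960 × 0.02534 = 0.04967.
The difference is 0.2960 − 0.6860 = -0.3900, so the interval is -0.3900 ± 0.04967 = (-0.440, -0.340).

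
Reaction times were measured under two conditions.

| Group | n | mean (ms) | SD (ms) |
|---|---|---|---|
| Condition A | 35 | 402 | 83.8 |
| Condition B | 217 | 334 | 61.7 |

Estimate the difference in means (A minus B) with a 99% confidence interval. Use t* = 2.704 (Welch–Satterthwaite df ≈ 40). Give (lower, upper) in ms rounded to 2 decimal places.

Per-group SEs: s₁/√n₁ = 83.8/√35 = 14.1648, s₂/√n₂ = 61.7/√217 = 4.1885.
Unpooled SE of the difference: √(200.64155904 + 17.54353225) = 14.7711.
Margin of error = t* · SE = 2.704 × 14.7711 = 39.9411.
x̄₁ − x̄₂ = 402 − 334 = 68.0000.
CI: 68.0000 ± 39.9411 = (28.06, 107.94).

(28.06, 107.94)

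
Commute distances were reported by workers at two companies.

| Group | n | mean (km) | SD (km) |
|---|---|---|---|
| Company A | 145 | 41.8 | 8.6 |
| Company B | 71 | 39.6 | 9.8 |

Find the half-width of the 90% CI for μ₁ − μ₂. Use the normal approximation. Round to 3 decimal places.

Per-group SEs: s₁/√n₁ = 8.6/√145 = 0.7142, s₂/√n₂ = 9.8/√71 = 1.1630.
Unpooled SE of the difference: √(0.51008164 + 1.352569) = 1.3648.
Margin of error = z* · SE = 1.645 × 1.3648 = 2.2451.

2.245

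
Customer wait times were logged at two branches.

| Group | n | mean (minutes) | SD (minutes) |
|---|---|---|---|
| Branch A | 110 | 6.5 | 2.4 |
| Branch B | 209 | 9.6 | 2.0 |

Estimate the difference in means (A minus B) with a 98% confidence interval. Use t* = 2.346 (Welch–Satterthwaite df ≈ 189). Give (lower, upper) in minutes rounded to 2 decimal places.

(-3.73, -2.47)

SE₁ = s₁/√n₁ = 2.4/√110 = 0.2288; SE₂ = 2.0/√209 = 0.1383.
Independent samples, unequal variances: SE_diff = √(SE₁² + SE₂²) = √(0.05234944 + 0.01912689) = 0.2674.
t* = 2.346, so margin of error = 2.346 × 0.2674 = 0.6273.
Difference in means = 6.5 − 9.6 = -3.1000.
-3.1000 ± 0.6273 → (-3.73, -2.47).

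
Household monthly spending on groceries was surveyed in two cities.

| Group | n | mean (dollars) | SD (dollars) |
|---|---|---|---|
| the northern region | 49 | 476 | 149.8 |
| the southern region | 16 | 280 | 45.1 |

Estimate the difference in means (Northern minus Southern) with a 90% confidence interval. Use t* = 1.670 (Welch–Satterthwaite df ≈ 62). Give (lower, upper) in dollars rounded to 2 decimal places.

Per-group SEs: s₁/√n₁ = 149.8/√49 = 21.4000, s₂/√n₂ = 45.1/√16 = 11.2750.
Unpooled SE of the difference: √(457.96 + 127.125625) = 24.1885.
Margin of error = t* · SE = 1.670 × 24.1885 = 40.3948.
x̄₁ − x̄₂ = 476 − 280 = 196.0000.
CI: 196.0000 ± 40.3948 = (155.61, 236.39).

(155.61, 236.39)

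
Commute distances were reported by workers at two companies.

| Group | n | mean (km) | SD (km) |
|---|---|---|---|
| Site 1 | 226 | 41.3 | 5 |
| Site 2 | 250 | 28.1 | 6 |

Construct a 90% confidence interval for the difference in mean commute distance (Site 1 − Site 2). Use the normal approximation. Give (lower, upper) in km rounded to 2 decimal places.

(12.37, 14.03)

Per-group SEs: s₁/√n₁ = 5/√226 = 0.3326, s₂/√n₂ = 6/√250 = 0.3795.
Unpooled SE of the difference: √(0.11062276 + 0.14402025) = 0.5046.
Margin of error = z* · SE = 1.645 × 0.5046 = 0.8301.
x̄₁ − x̄₂ = 41.3 − 28.1 = 13.2000.
CI: 13.2000 ± 0.8301 = (12.37, 14.03).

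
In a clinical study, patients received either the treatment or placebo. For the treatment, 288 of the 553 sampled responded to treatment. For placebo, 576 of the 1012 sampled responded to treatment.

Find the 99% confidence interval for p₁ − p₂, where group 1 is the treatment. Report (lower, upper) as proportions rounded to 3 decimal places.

(-0.116, 0.019)

First, p̂₁ = 288/553 = 0.5208; p̂₂ = 576/1012 = 0.5692.
The two standard errors are √(0.5208×0.4792/553) = 0.02124 and √(0.5692×0.4308/1012) = 0.01557.
Because the samples are independent, SE_diff = √(0.02124² + 0.01557²) = 0.02634.
Using z* = 2.576 for 99%, ME = 2.576 × 0.02634 = 0.06785.
p̂₁ − p̂₂ = -0.0484; interval -0.0484 ± 0.06785 gives (-0.116, 0.019).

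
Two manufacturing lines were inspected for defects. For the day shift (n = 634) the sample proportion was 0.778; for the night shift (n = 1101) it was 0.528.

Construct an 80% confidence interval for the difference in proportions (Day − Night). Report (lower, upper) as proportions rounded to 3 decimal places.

SE₁ = √(p̂₁(1−p̂₁)/n₁) = √(0.7780·0.2220/634) = 0.01651; SE₂ = √(0.5280·0.4720/1101) = 0.01505.
Independent samples: SE of the difference = √(SE₁² + SE₂²) = √(0.0002725801 + 0.0002265025) = 0.02234.
z* for 80% confidence is 1.282, so the margin of error is 1.282 × 0.02234 = 0.02864.
Point estimate p̂₁ − p̂₂ = 0.7780 − 0.5280 = 0.2500.
0.2500 ± 0.02864 → (0.221, 0.279).

(0.221, 0.279)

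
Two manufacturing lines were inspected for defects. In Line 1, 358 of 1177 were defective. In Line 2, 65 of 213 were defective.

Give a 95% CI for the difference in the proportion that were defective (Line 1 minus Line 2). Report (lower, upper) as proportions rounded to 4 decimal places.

(-0.0682, 0.0662)

First, p̂₁ = 358/1177 = 0.3042; p̂₂ = 65/213 = 0.3052.
The two standard errors are √(0.3042×0.6958/1177) = 0.01341 and √(0.3052×0.6948/213) = 0.03155.
Because the samples are independent, SE_diff = √(0.01341² + 0.03155²) = 0.03428.
Using z* = 1.960 for 95%, ME = 1.960 × 0.03428 = 0.06719.
p̂₁ − p̂₂ = -0.0010; interval -0.0010 ± 0.06719 gives (-0.0682, 0.0662).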